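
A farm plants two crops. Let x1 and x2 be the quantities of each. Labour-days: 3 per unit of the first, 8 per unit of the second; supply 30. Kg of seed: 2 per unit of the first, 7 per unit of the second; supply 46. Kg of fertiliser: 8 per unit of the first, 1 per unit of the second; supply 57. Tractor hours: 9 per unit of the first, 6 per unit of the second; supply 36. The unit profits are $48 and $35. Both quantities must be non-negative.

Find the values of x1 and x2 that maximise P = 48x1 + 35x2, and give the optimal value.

x1 = 2, x2 = 3, maximum P = 201

Vertices and P = 48x1 + 35x2:
  (0, 0) → P = 0
  (0, 15/4) → P = 525/4
  (4, 0) → P = 192
  (2, 3) → P = 201

The optimum lies where 3x1 + 8x2 = 30 and 9x1 + 6x2 = 36.
Solving simultaneously gives x1 = 2, x2 = 3.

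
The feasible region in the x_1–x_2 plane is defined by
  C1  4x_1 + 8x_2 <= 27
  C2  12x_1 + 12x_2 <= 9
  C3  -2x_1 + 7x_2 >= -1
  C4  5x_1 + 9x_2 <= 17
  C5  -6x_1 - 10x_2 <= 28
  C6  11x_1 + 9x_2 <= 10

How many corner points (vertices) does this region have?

5

Intersecting each pair of boundary lines and keeping only the points that satisfy every inequality leaves:
  (-107/4, 67/4)
  (-247/4, 137/4)
  (25/36, 1/18)
  (-41/16, 53/16)
  (-3, -1)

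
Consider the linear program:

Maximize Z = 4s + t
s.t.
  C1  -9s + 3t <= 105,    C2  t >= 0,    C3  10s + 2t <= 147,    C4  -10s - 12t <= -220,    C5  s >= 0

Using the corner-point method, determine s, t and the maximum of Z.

s = 77/16, t = 791/16, maximum Z = 1099/16

Corner points and Z = 4s + t:
  (77/16, 791/16) → Z = 1099/16
  (0, 35) → Z = 35
  (331/25, 73/10) → Z = 3013/50
  (0, 55/3) → Z = 55/3

At the optimal vertex, -9s + 3t = 105 and 10s + 2t = 147.
Solving simultaneously gives s = 77/16, t = 791/16.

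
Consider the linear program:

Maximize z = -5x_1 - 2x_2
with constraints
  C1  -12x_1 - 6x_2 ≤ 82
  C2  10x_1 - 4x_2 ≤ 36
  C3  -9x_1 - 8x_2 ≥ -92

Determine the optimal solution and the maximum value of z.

x_1 = -604/21, x_2 = 307/7, maximum z = 1178/21

Extreme points and z = -5x_1 - 2x_2:
  (-28/27, -313/27) → z = 766/27
  (-604/21, 307/7) → z = 1178/21
  (164/29, 149/29) → z = -1118/29

At the optimal vertex, -12x_1 - 6x_2 = 82 and -9x_1 - 8x_2 = -92.
Solving simultaneously gives x_1 = -604/21, x_2 = 307/7.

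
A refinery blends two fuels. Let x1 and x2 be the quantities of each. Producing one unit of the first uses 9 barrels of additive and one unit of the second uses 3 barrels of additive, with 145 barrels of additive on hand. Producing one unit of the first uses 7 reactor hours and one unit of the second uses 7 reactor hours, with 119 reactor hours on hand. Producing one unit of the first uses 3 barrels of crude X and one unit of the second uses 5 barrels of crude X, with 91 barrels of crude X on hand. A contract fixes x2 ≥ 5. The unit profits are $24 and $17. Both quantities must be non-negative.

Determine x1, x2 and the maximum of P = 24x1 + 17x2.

Corner points and P = 24x1 + 17x2:
  (0, 17) → P = 289
  (0, 5) → P = 85
  (12, 5) → P = 373

At the optimal vertex, 7x1 + 7x2 = 119 and x2 = 5.
Solving simultaneously gives x1 = 12, x2 = 5.

x1 = 12, x2 = 5, maximum P = 373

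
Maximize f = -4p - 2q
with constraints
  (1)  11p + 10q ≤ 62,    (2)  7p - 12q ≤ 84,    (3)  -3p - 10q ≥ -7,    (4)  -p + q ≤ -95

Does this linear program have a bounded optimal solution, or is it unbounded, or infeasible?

The boundaries 11p + 10q = 62 and 7p - 12q = 84 meet at (792/101, -245/101), but that point violates -p + q ≤ -95. Every candidate vertex is excluded by some other constraint, so the feasible region is empty.

infeasible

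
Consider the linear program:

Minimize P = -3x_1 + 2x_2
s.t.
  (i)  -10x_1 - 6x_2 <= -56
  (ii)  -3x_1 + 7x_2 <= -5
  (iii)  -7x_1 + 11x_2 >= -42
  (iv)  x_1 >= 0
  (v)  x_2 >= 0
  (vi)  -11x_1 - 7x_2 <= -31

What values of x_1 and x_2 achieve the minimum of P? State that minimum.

x_1 = 239/16, x_2 = 91/16, minimum P = -535/16

Corner points and P = -3x_1 + 2x_2:
  (211/44, 59/44) → P = -515/44
  (28/5, 0) → P = -84/5
  (239/16, 91/16) → P = -535/16
  (6, 0) → P = -18

At the optimal vertex, -3x_1 + 7x_2 = -5 and -7x_1 + 11x_2 = -42.
Solving simultaneously gives x_1 = 239/16, x_2 = 91/16.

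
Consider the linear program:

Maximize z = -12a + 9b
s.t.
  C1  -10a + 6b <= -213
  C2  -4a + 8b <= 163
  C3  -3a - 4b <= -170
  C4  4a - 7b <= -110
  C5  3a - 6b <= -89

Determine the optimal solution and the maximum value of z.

Vertices and z = -12a + 9b:
  (1341/28, 1241/28) → z = -4923/28
  (2151/46, 976/23) → z = -4122/23
  (261/4, 53) → z = -306

The binding constraints are -10a + 6b = -213 and -4a + 8b = 163.
Solving simultaneously gives a = 1341/28, b = 1241/28.

a = 1341/28, b = 1241/28, maximum z = -4923/28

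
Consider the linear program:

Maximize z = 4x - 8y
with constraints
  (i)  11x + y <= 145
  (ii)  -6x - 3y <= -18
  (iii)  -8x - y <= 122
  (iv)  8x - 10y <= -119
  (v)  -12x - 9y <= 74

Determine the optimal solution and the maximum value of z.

Extreme points and z = 4x - 8y:
  (1331/118, 2469/118) → z = -7214/59
  (-64/3, 146/3) → z = -1424/3
  (-59/28, 143/14) → z = -631/7
The feasible region is unbounded (it extends along (-1, 11), (-1, 8)), but z strictly decreases along every unbounded feasible direction, so there is no improving ray and the maximum is attained at a vertex.

x = -59/28, y = 143/14, maximum z = -631/7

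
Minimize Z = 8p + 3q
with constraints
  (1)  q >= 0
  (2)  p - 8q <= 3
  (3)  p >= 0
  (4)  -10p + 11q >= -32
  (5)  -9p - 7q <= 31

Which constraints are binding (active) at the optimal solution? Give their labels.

(1) and (3)

Extreme points and Z = 8p + 3q:
  (3, 0) → Z = 24
  (0, 0) → Z = 0
  (223/69, 2/69) → Z = 1790/69
The feasible region is unbounded (it extends along (0, 1), (11, 10)), but Z strictly increases along every unbounded feasible direction, so there is no improving ray and the minimum is attained at a vertex.

The minimum is at (0, 0). Substituting into each constraint, equality holds for (1) and (3); the remaining constraints have slack.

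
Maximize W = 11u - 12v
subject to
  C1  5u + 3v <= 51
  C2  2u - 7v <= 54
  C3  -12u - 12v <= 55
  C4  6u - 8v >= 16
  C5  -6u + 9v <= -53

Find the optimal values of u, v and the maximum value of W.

Corner points and W = 11u - 12v:
  (519/41, -168/41) → W = 7725/41
  (206/21, 41/63) → W = 2102/21
  (263/108, -379/54) → W = 11989/108
  (47/60, -161/30) → W = 4381/60

u = 519/41, v = -168/41, maximum W = 7725/41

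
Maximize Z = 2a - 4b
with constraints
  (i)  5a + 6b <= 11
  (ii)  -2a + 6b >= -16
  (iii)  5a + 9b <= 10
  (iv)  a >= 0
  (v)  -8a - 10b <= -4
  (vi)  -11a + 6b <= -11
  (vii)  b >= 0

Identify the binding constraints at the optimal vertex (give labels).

Vertices and Z = 2a - 4b:
  (53/43, 55/129) → Z = 98/129
  (2, 0) → Z = 4
  (1, 0) → Z = 2

The maximum is at (2, 0). Substituting into each constraint, equality holds for (iii) and (vii); the remaining constraints have slack.

(iii) and (vii)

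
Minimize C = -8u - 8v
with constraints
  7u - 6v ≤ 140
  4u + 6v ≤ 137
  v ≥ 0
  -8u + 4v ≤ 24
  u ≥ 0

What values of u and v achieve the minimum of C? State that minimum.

Feasible corners and C = -8u - 8v:
  (277/11, 133/22) → C = -2748/11
  (20, 0) → C = -160
  (101/16, 149/8) → C = -399/2
  (0, 0) → C = 0
  (0, 6) → C = -48

At the optimal vertex, 7u - 6v = 140 and 4u + 6v = 137.
Solving simultaneously gives u = 277/11, v = 133/22.

u = 277/11, v = 133/22, minimum C = -2748/11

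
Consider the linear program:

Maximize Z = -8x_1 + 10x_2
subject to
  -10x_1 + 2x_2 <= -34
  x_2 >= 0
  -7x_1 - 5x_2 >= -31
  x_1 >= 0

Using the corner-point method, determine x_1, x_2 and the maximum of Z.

x_1 = 29/8, x_2 = 9/8, maximum Z = -71/4

Extreme points and Z = -8x_1 + 10x_2:
  (17/5, 0) → Z = -136/5
  (29/8, 9/8) → Z = -71/4
  (31/7, 0) → Z = -248/7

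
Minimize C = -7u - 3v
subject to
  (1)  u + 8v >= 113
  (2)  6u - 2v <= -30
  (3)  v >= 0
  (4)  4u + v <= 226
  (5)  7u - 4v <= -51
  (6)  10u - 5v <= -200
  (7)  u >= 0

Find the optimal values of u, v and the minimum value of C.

u = 0, v = 226, minimum C = -678

Corner points and C = -7u - 3v:
  (211/7, 738/7) → C = -3691/7
  (25, 90) → C = -445
  (0, 226) → C = -678
  (0, 40) → C = -120

At the optimal vertex, 4u + v = 226 and u = 0.
Solving simultaneously gives u = 0, v = 226.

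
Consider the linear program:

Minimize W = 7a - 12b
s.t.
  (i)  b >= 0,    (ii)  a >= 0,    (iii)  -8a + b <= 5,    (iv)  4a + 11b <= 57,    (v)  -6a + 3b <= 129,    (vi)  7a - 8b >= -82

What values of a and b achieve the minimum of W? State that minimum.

a = 1/46, b = 119/23, minimum W = -2849/46

Vertices and W = 7a - 12b:
  (0, 0) → W = 0
  (57/4, 0) → W = 399/4
  (0, 5) → W = -60
  (1/46, 119/23) → W = -2849/46

The optimum lies where -8a + b = 5 and 4a + 11b = 57.
Solving simultaneously gives a = 1/46, b = 119/23.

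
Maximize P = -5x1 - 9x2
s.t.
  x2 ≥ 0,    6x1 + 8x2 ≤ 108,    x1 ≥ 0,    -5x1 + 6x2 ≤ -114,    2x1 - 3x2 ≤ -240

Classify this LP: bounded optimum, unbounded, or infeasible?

The boundaries -5x1 + 6x2 = -114 and 2x1 - 3x2 = -240 meet at (594, 476), but that point violates 6x1 + 8x2 ≤ 108. Every candidate vertex is excluded by some other constraint, so the feasible region is empty.

infeasible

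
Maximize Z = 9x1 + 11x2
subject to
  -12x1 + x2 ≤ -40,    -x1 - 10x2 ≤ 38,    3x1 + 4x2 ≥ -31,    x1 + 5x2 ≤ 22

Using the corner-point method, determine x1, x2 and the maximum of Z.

x1 = 82, x2 = -12, maximum Z = 606

Feasible corners and Z = 9x1 + 11x2:
  (362/121, -496/121) → Z = -2198/121
  (222/61, 224/61) → Z = 4462/61
  (82, -12) → Z = 606

The optimum lies where -x1 - 10x2 = 38 and x1 + 5x2 = 22.
Solving simultaneously gives x1 = 82, x2 = -12.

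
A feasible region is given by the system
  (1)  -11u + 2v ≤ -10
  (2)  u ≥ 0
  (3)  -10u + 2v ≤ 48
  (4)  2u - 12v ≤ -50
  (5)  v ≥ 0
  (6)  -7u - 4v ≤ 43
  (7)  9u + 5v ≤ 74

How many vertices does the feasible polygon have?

3

Of the 21 pairwise boundary intersections, those satisfying every inequality are:
  (55/32, 285/64)
  (198/73, 724/73)
  (319/59, 299/59)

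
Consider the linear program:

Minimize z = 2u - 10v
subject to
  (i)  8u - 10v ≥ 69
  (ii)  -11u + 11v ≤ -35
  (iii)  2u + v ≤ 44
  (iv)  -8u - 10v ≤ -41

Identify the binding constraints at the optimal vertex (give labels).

(i) and (iii)

Extreme points and z = 2u - 10v:
  (509/28, 107/14) → z = -561/14
  (55/8, -7/5) → z = 111/4
  (133/4, -45/2) → z = 583/2

The minimum is at (509/28, 107/14). Substituting into each constraint, equality holds for (i) and (iii); the remaining constraints have slack.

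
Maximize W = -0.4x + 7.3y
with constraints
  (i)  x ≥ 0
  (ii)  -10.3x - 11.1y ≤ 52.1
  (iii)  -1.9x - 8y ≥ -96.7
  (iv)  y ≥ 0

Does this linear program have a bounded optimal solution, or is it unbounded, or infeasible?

Feasible corners and W = -0.4x + 7.3y:
  (0, 12.0875) → W = 88.23875
  (0, 0) → W = 0
  (967/19, 0) → W = -1934/95
The feasible region has finitely many vertices and no improving ray; the maximum is 88.23875 at (0, 12.0875).

bounded optimum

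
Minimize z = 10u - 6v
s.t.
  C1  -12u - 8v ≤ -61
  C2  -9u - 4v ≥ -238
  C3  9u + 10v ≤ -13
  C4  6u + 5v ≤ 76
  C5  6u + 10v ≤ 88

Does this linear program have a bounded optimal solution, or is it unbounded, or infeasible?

bounded optimum

Feasible corners and z = 10u - 6v:
  (415/6, -769/8) → z = 15221/12
  (119/8, -235/16) → z = 1895/8
  (1216/27, -251/6) → z = 18937/27
The feasible region has finitely many vertices and no improving ray; the minimum is 1895/8 at (119/8, -235/16).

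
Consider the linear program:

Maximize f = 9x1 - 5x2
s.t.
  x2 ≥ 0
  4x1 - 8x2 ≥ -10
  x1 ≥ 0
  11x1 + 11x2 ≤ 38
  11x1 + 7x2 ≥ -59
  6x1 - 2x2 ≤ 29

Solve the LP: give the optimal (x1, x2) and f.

x1 = 38/11, x2 = 0, maximum f = 342/11

Vertices and f = 9x1 - 5x2:
  (0, 0) → f = 0
  (38/11, 0) → f = 342/11
  (0, 5/4) → f = -25/4
  (97/66, 131/66) → f = 109/33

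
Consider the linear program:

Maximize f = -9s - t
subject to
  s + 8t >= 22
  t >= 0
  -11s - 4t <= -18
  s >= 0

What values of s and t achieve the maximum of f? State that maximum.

s = 0, t = 9/2, maximum f = -9/2

Feasible corners and f = -9s - t:
  (22, 0) → f = -198
  (2/3, 8/3) → f = -26/3
  (0, 9/2) → f = -9/2
The feasible region is unbounded (it extends along (0, 1), (1, 0)), but f strictly decreases along every unbounded feasible direction, so there is no improving ray and the maximum is attained at a vertex.

The binding constraints are -11s - 4t = -18 and s = 0.
Solving simultaneously gives s = 0, t = 9/2.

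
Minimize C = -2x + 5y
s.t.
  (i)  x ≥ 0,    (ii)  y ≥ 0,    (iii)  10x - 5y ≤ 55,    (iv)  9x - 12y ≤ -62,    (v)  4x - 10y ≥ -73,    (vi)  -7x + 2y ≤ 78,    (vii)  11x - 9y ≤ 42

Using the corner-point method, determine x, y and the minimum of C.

x = 0, y = 31/6, minimum C = 155/6

The binding constraints are x = 0 and 9x - 12y = -62.
Solving simultaneously gives x = 0, y = 31/6.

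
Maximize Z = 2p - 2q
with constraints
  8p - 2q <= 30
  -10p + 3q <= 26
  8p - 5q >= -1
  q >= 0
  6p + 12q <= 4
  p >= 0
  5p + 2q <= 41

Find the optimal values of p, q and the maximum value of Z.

Extreme points and Z = 2p - 2q:
  (4/63, 19/63) → Z = -10/21
  (0, 1/5) → Z = -2/5
  (2/3, 0) → Z = 4/3
  (0, 0) → Z = 0

The binding constraints are q = 0 and 6p + 12q = 4.
Solving simultaneously gives p = 2/3, q = 0.

p = 2/3, q = 0, maximum Z = 4/3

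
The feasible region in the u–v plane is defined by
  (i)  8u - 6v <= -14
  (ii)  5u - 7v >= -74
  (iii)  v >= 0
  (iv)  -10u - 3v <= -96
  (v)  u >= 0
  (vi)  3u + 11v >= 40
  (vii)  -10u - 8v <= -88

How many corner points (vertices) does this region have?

Pairwise boundary intersections that survive every other constraint:
  (173/13, 261/13)
  (89/14, 227/21)
  (90/17, 244/17)

3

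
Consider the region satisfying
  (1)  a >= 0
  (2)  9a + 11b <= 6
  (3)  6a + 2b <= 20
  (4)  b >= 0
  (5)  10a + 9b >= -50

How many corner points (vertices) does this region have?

3

Of the 10 pairwise boundary intersections, those satisfying every inequality are:
  (0, 6/11)
  (0, 0)
  (2/3, 0)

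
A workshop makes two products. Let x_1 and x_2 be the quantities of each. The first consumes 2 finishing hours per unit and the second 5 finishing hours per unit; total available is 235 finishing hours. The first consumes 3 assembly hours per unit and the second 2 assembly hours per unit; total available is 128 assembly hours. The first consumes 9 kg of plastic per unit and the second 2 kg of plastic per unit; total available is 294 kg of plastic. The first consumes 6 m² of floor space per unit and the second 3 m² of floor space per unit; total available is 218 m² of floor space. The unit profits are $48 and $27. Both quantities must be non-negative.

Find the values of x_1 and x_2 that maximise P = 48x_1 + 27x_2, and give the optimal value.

x_1 = 52/3, x_2 = 38, maximum P = 1858

Corner points and P = 48x_1 + 27x_2:
  (0, 0) → P = 0
  (0, 47) → P = 1269
  (98/3, 0) → P = 1568
  (170/11, 449/11) → P = 20283/11
  (52/3, 38) → P = 1858
  (446/15, 66/5) → P = 8918/5

The binding constraints are 3x_1 + 2x_2 = 128 and 6x_1 + 3x_2 = 218.
Solving simultaneously gives x_1 = 52/3, x_2 = 38.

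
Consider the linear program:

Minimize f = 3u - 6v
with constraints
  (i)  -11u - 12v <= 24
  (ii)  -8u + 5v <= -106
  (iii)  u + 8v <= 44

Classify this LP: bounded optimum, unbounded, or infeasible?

Vertices and f = 3u - 6v:
  (1152/151, -1358/151) → f = 11604/151
  (356/23, 82/23) → f = 576/23
The feasible region has finitely many vertices and no improving ray; the minimum is 576/23 at (356/23, 82/23).

bounded optimum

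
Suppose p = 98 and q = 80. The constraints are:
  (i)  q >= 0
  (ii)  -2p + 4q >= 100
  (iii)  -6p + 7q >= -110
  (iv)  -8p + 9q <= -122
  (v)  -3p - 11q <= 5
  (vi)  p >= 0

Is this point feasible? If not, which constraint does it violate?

not feasible — violates (iv)

Constraint (iv): -8p + 9q = -64, which is not ≤ -122. All other constraints are satisfied.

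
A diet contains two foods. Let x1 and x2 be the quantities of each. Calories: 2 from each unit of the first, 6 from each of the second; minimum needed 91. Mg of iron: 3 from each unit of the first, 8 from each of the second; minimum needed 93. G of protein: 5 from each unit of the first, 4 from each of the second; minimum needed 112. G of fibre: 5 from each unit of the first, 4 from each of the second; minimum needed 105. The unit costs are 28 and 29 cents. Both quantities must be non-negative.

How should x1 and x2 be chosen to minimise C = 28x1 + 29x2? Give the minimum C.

Corner points and C = 28x1 + 29x2:
  (0, 28) → C = 812
  (91/2, 0) → C = 1274
  (14, 21/2) → C = 1393/2
The feasible region is unbounded (it extends along (0, 1), (1, 0)), but C strictly increases along every unbounded feasible direction, so there is no improving ray and the minimum is attained at a vertex.

The binding constraints are 2x1 + 6x2 = 91 and 5x1 + 4x2 = 112.
Solving simultaneously gives x1 = 14, x2 = 21/2.

x1 = 14, x2 = 21/2, minimum C = 1393/2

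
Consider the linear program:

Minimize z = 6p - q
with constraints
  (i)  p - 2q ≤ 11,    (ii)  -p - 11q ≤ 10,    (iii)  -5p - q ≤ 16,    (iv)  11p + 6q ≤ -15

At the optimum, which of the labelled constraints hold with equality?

Extreme points and z = 6p - q:
  (-83/27, -17/27) → z = -481/27
  (-21/23, -19/23) → z = -107/23
  (-81/19, 101/19) → z = -587/19

The minimum is at (-81/19, 101/19). Substituting into each constraint, equality holds for (iii) and (iv); the remaining constraints have slack.

(iii) and (iv)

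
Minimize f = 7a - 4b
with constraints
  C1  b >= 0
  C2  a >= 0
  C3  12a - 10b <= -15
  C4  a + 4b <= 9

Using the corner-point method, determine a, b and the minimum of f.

At the optimal vertex, a = 0 and a + 4b = 9.
Solving simultaneously gives a = 0, b = 9/4.

a = 0, b = 9/4, minimum f = -9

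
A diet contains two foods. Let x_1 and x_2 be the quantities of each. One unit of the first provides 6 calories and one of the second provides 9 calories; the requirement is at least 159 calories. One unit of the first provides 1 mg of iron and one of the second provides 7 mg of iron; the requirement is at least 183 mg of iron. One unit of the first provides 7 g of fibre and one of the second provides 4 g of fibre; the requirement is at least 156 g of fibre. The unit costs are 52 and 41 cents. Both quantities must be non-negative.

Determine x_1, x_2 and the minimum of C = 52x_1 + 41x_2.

x_1 = 8, x_2 = 25, minimum C = 1441

Corner points and C = 52x_1 + 41x_2:
  (0, 39) → C = 1599
  (183, 0) → C = 9516
  (8, 25) → C = 1441
The feasible region is unbounded (it extends along (0, 1), (1, 0)), but C strictly increases along every unbounded feasible direction, so there is no improving ray and the minimum is attained at a vertex.

The optimum lies where x_1 + 7x_2 = 183 and 7x_1 + 4x_2 = 156.
Solving simultaneously gives x_1 = 8, x_2 = 25.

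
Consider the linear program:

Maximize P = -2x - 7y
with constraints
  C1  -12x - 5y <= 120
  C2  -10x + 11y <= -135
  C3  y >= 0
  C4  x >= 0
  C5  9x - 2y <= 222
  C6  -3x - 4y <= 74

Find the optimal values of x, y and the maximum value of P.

x = 27/2, y = 0, maximum P = -27

Vertices and P = -2x - 7y:
  (27/2, 0) → P = -27
  (2172/79, 1005/79) → P = -11379/79
  (74/3, 0) → P = -148/3

The binding constraints are -10x + 11y = -135 and y = 0.
Solving simultaneously gives x = 27/2, y = 0.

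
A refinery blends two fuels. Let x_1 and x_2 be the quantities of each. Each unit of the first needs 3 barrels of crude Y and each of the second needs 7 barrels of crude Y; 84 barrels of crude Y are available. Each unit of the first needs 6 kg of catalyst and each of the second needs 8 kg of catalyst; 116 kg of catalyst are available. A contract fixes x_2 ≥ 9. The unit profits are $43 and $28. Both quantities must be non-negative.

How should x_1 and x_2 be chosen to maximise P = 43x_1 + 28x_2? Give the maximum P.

Vertices and P = 43x_1 + 28x_2:
  (0, 12) → P = 336
  (0, 9) → P = 252
  (7, 9) → P = 553

The optimum lies where 3x_1 + 7x_2 = 84 and x_2 = 9.
Solving simultaneously gives x_1 = 7, x_2 = 9.

x_1 = 7, x_2 = 9, maximum P = 553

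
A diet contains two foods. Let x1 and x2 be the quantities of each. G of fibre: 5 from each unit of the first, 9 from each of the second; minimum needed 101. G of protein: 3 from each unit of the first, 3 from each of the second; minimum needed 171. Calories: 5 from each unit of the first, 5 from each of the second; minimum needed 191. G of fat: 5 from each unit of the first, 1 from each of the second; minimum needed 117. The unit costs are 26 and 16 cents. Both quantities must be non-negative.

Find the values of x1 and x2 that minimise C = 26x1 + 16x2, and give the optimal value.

x1 = 15, x2 = 42, minimum C = 1062

Feasible corners and C = 26x1 + 16x2:
  (0, 117) → C = 1872
  (57, 0) → C = 1482
  (15, 42) → C = 1062
The feasible region is unbounded (it extends along (0, 1), (1, 0)), but C strictly increases along every unbounded feasible direction, so there is no improving ray and the minimum is attained at a vertex.

At the optimal vertex, 3x1 + 3x2 = 171 and 5x1 + x2 = 117.
Solving simultaneously gives x1 = 15, x2 = 42.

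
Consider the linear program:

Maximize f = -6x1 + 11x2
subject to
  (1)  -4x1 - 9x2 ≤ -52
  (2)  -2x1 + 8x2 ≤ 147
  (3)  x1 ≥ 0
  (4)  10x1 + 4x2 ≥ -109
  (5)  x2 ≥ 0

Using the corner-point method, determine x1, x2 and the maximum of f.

Vertices and f = -6x1 + 11x2:
  (0, 52/9) → f = 572/9
  (13, 0) → f = -78
  (0, 147/8) → f = 1617/8
The feasible region is unbounded (it extends along (1, 0), (4, 1)), but f strictly decreases along every unbounded feasible direction, so there is no improving ray and the maximum is attained at a vertex.

The binding constraints are -2x1 + 8x2 = 147 and x1 = 0.
Solving simultaneously gives x1 = 0, x2 = 147/8.

x1 = 0, x2 = 147/8, maximum f = 1617/8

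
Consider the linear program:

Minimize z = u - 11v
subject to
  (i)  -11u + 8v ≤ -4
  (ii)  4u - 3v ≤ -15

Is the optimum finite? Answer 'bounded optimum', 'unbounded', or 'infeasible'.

unbounded

From the feasible point (132, 181), moving in the direction (3, 4) keeps every constraint satisfied while z decreases without bound.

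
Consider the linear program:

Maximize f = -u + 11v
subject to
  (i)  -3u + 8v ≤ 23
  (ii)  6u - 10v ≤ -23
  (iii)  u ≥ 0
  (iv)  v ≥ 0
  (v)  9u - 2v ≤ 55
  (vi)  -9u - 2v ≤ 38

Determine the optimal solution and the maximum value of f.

Feasible corners and f = -u + 11v:
  (23/9, 23/6) → f = 713/18
  (0, 23/8) → f = 253/8
  (0, 23/10) → f = 253/10

The optimum lies where -3u + 8v = 23 and 6u - 10v = -23.
Solving simultaneously gives u = 23/9, v = 23/6.

u = 23/9, v = 23/6, maximum f = 713/18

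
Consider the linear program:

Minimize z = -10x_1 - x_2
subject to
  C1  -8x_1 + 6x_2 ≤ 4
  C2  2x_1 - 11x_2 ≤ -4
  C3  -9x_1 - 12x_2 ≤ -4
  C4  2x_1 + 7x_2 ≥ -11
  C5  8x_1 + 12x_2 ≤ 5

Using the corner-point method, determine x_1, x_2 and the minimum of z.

x_1 = 1/16, x_2 = 3/8, minimum z = -1

Extreme points and z = -10x_1 - x_2:
  (-4/25, 34/75) → z = 86/75
  (-1/8, 1/2) → z = 3/4
  (-4/123, 44/123) → z = -4/123
  (1/16, 3/8) → z = -1

The binding constraints are 2x_1 - 11x_2 = -4 and 8x_1 + 12x_2 = 5.
Solving simultaneously gives x_1 = 1/16, x_2 = 3/8.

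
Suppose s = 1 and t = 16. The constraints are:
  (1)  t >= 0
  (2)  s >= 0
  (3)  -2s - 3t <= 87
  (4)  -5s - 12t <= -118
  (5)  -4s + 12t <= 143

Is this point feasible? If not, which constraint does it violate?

Constraint (5): -4s + 12t = 188, which is not ≤ 143. All other constraints are satisfied.

not feasible — violates (5)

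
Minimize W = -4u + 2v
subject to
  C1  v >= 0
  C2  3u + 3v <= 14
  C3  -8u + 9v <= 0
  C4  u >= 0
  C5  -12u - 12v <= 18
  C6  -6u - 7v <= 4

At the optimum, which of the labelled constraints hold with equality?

Vertices and W = -4u + 2v:
  (14/3, 0) → W = -56/3
  (0, 0) → W = 0
  (42/17, 112/51) → W = -280/51

The minimum is at (14/3, 0). Substituting into each constraint, equality holds for C1 and C2; the remaining constraints have slack.

C1 and C2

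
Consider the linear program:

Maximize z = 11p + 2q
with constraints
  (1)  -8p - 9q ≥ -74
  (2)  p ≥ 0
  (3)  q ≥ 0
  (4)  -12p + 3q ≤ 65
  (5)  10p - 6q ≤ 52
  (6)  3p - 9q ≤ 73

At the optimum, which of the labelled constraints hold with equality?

(1) and (5)

Feasible corners and z = 11p + 2q:
  (0, 74/9) → z = 148/9
  (152/23, 54/23) → z = 1780/23
  (0, 0) → z = 0
  (26/5, 0) → z = 286/5

The maximum is at (152/23, 54/23). Substituting into each constraint, equality holds for (1) and (5); the remaining constraints have slack.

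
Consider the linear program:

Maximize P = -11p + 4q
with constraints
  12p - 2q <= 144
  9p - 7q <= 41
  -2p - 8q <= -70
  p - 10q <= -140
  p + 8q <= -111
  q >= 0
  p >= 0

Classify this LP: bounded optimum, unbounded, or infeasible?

The boundaries 12p - 2q = 144 and p - 10q = -140 meet at (860/59, 912/59), but that point violates p + 8q ≤ -111. Every candidate vertex is excluded by some other constraint, so the feasible region is empty.

infeasible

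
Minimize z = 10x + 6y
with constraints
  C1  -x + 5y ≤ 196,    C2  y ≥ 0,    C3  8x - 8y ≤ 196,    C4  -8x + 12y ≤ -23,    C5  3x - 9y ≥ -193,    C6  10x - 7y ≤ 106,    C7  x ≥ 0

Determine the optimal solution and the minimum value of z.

x = 23/8, y = 0, minimum z = 115/4

Feasible corners and z = 10x + 6y:
  (23/8, 0) → z = 115/4
  (53/5, 0) → z = 106
  (1111/64, 309/32) → z = 7409/32

The optimum lies where y = 0 and -8x + 12y = -23.
Solving simultaneously gives x = 23/8, y = 0.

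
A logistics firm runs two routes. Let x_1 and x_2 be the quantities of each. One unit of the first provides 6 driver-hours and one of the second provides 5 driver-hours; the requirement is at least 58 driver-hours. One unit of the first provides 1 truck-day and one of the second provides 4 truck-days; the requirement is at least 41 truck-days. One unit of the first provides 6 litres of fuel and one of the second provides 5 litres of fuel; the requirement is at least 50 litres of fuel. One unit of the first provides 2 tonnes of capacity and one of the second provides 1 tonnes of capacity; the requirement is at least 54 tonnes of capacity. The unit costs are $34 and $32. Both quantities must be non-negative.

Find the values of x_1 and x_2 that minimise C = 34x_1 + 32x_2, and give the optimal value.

Feasible corners and C = 34x_1 + 32x_2:
  (0, 54) → C = 1728
  (41, 0) → C = 1394
  (25, 4) → C = 978
The feasible region is unbounded (it extends along (0, 1), (1, 0)), but C strictly increases along every unbounded feasible direction, so there is no improving ray and the minimum is attained at a vertex.

The binding constraints are x_1 + 4x_2 = 41 and 2x_1 + x_2 = 54.
Solving simultaneously gives x_1 = 25, x_2 = 4.

x_1 = 25, x_2 = 4, minimum C = 978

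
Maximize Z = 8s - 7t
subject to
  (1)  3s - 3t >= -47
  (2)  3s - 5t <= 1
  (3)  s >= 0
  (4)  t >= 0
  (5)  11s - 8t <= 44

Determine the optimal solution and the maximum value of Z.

Extreme points and Z = 8s - 7t:
  (0, 47/3) → Z = -329/3
  (508/9, 649/9) → Z = -479/9
  (1/3, 0) → Z = 8/3
  (212/31, 121/31) → Z = 849/31
  (0, 0) → Z = 0

s = 212/31, t = 121/31, maximum Z = 849/31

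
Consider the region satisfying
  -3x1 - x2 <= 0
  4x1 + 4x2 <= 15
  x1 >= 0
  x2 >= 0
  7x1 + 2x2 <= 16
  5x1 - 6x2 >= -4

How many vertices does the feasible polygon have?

Pairwise boundary intersections that survive every other constraint:
  (0, 0)
  (17/10, 41/20)
  (37/22, 91/44)
  (0, 2/3)
  (16/7, 0)

5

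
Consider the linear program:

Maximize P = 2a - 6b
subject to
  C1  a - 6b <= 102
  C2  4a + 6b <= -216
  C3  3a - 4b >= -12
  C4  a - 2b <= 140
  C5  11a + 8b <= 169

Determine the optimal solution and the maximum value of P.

a = -114/5, b = -104/5, maximum P = 396/5

Feasible corners and P = 2a - 6b:
  (-114/5, -104/5) → P = 396/5
  (-240/7, -159/7) → P = 474/7
  (-468/17, -300/17) → P = 864/17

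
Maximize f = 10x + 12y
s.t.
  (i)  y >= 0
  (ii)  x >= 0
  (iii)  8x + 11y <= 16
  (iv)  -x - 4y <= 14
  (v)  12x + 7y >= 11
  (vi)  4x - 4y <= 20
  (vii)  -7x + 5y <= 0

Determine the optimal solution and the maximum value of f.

Corner points and f = 10x + 12y:
  (2, 0) → f = 20
  (11/12, 0) → f = 55/6
  (80/117, 112/117) → f = 2144/117
  (55/109, 77/109) → f = 1474/109

x = 2, y = 0, maximum f = 20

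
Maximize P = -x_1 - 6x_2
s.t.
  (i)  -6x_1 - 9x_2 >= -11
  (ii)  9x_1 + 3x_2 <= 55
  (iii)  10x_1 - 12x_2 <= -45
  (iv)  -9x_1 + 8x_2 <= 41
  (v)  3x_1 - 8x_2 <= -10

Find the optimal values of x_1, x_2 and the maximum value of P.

x_1 = -33/7, x_2 = -5/28, maximum P = 81/14

Feasible corners and P = -x_1 - 6x_2:
  (-91/54, 190/81) → P = -223/18
  (-281/129, 115/43) → P = -1789/129
  (-33/7, -5/28) → P = 81/14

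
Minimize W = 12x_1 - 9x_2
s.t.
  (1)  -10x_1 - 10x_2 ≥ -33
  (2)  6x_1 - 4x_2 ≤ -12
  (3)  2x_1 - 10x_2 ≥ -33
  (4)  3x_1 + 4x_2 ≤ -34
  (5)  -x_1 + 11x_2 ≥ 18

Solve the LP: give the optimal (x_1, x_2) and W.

Corner points and W = 12x_1 - 9x_2:
  (-236/19, 31/38) → W = -5943/38
  (-61/4, 1/4) → W = -741/4
  (-446/37, 20/37) → W = -5532/37

At the optimal vertex, 2x_1 - 10x_2 = -33 and -x_1 + 11x_2 = 18.
Solving simultaneously gives x_1 = -61/4, x_2 = 1/4.

x_1 = -61/4, x_2 = 1/4, minimum W = -741/4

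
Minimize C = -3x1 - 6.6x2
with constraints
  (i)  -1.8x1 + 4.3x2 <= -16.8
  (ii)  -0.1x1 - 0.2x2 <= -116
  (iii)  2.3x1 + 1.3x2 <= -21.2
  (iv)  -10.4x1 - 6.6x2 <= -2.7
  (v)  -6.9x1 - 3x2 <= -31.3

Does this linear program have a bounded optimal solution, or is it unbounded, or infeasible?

The boundaries -1.8x1 + 4.3x2 = -16.8 and -0.1x1 - 0.2x2 = -116 meet at (50216/79, 20712/79), but that point violates 2.3x1 + 1.3x2 ≤ -21.2. Every candidate vertex is excluded by some other constraint, so the feasible region is empty.

infeasible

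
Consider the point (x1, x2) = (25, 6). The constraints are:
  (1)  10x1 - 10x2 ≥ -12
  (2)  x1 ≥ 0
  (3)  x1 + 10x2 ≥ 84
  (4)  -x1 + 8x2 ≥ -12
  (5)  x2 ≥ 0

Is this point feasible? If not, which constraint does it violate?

(1): 190 ≥ -12 ✓
(2): 25 ≥ 0 ✓
(3): 85 ≥ 84 ✓
(4): 23 ≥ -12 ✓
(5): 6 ≥ 0 ✓

feasible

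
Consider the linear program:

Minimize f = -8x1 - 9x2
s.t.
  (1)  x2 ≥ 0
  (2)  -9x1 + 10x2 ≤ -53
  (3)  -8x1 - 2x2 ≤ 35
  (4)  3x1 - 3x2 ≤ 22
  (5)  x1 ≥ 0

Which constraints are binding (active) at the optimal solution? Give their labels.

Extreme points and f = -8x1 - 9x2:
  (53/9, 0) → f = -424/9
  (22/3, 0) → f = -176/3
  (61/3, 13) → f = -839/3

The minimum is at (61/3, 13). Substituting into each constraint, equality holds for (2) and (4); the remaining constraints have slack.

(2) and (4)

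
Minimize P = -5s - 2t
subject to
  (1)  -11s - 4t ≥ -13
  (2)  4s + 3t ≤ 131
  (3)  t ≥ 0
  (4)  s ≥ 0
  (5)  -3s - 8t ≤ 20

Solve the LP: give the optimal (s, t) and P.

Extreme points and P = -5s - 2t:
  (13/11, 0) → P = -65/11
  (0, 13/4) → P = -13/2
  (0, 0) → P = 0

The optimum lies where -11s - 4t = -13 and s = 0.
Solving simultaneously gives s = 0, t = 13/4.

s = 0, t = 13/4, minimum P = -13/2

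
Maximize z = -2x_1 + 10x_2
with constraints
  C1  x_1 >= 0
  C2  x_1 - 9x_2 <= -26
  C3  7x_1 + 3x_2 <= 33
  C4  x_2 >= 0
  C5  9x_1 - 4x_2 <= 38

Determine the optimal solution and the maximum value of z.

x_1 = 0, x_2 = 11, maximum z = 110

Extreme points and z = -2x_1 + 10x_2:
  (0, 26/9) → z = 260/9
  (0, 11) → z = 110
  (73/22, 215/66) → z = 856/33

At the optimal vertex, x_1 = 0 and 7x_1 + 3x_2 = 33.
Solving simultaneously gives x_1 = 0, x_2 = 11.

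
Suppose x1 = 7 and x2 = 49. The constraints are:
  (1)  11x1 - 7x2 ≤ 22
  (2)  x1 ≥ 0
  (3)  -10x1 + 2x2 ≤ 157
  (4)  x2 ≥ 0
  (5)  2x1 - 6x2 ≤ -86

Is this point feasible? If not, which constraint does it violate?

(1): -266 ≤ 22 ✓
(2): 7 ≥ 0 ✓
(3): 28 ≤ 157 ✓
(4): 49 ≥ 0 ✓
(5): -280 ≤ -86 ✓

feasible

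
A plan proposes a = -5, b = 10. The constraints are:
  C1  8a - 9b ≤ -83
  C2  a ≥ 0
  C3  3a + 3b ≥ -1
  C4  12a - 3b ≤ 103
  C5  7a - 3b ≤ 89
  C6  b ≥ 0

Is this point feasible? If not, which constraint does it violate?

Constraint C2: a = -5, which is not ≥ 0. All other constraints are satisfied.

not feasible — violates C2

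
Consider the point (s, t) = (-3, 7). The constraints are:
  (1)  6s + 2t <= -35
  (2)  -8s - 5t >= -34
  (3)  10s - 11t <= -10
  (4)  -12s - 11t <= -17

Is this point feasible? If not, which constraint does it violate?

Constraint (1): 6s + 2t = -4, which is not ≤ -35. All other constraints are satisfied.

not feasible — violates (1)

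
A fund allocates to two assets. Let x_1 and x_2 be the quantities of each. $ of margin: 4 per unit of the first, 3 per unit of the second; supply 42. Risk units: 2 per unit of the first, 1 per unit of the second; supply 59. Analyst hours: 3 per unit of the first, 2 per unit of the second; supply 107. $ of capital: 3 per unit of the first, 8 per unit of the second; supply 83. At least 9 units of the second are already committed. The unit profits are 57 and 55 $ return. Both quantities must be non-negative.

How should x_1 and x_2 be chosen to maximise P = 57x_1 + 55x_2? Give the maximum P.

x_1 = 11/3, x_2 = 9, maximum P = 704

Feasible corners and P = 57x_1 + 55x_2:
  (0, 83/8) → P = 4565/8
  (0, 9) → P = 495
  (11/3, 9) → P = 704

The binding constraints are 3x_1 + 8x_2 = 83 and x_2 = 9.
Solving simultaneously gives x_1 = 11/3, x_2 = 9.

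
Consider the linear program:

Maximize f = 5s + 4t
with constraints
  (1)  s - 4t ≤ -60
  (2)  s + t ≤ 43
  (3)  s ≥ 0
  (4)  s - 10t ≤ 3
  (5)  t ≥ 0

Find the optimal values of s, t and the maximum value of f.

Feasible corners and f = 5s + 4t:
  (112/5, 103/5) → f = 972/5
  (0, 15) → f = 60
  (0, 43) → f = 172

s = 112/5, t = 103/5, maximum f = 972/5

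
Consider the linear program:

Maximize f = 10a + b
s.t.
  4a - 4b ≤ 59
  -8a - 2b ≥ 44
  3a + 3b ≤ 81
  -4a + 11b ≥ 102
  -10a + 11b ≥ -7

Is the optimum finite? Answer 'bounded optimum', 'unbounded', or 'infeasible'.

bounded optimum

Feasible corners and f = 10a + b:
  (-49/3, 130/3) → f = -120
  (-43/6, 20/3) → f = -65
The feasible region has finitely many vertices and no improving ray; the maximum is -65 at (-43/6, 20/3).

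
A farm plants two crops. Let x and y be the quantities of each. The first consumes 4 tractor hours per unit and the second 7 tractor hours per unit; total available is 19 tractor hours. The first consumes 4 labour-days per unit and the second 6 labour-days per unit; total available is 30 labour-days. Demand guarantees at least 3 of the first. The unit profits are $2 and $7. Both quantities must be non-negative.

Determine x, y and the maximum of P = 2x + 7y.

x = 3, y = 1, maximum P = 13

At the optimal vertex, 4x + 7y = 19 and x = 3.
Solving simultaneously gives x = 3, y = 1.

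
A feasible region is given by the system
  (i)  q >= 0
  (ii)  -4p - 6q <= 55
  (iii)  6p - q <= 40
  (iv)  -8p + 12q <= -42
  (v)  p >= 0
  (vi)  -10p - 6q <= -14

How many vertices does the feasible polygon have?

Intersecting each pair of boundary lines and keeping only the points that satisfy every inequality leaves:
  (20/3, 0)
  (21/4, 0)
  (219/32, 17/16)

3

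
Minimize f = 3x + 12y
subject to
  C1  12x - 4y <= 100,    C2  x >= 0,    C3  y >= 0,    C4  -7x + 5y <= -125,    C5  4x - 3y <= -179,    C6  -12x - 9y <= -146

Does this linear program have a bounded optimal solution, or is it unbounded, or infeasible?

infeasible

The boundaries 12x - 4y = 100 and 4x - 3y = -179 meet at (254/5, 637/5), but that point violates -7x + 5y ≤ -125. Every candidate vertex is excluded by some other constraint, so the feasible region is empty.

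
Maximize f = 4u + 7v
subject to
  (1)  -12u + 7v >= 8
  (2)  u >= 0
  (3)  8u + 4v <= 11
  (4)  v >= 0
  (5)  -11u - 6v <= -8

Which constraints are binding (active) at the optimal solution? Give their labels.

Feasible corners and f = 4u + 7v:
  (45/104, 49/26) → f = 194/13
  (8/149, 184/149) → f = 1320/149
  (0, 11/4) → f = 77/4
  (0, 4/3) → f = 28/3

The maximum is at (0, 11/4). Substituting into each constraint, equality holds for (2) and (3); the remaining constraints have slack.

(2) and (3)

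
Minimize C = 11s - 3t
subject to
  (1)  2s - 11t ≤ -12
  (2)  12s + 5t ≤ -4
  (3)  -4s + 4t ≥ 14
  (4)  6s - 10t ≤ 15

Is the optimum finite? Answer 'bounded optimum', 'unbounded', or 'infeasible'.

From the feasible point (-53/18, 5/9), moving in the direction (-11, -2) keeps every constraint satisfied while C decreases without bound.

unbounded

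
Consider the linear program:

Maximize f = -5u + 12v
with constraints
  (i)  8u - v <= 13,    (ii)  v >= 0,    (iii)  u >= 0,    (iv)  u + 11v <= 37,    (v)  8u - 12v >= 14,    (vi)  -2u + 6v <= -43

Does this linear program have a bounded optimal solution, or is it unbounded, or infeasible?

infeasible

The boundaries 8u - v = 13 and u = 0 meet at (0, -13), but that point violates v ≥ 0. Every candidate vertex is excluded by some other constraint, so the feasible region is empty.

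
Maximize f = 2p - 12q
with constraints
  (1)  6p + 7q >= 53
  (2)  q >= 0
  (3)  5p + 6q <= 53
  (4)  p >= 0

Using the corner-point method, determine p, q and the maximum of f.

Extreme points and f = 2p - 12q:
  (53/6, 0) → f = 53/3
  (0, 53/7) → f = -636/7
  (53/5, 0) → f = 106/5
  (0, 53/6) → f = -106

The binding constraints are q = 0 and 5p + 6q = 53.
Solving simultaneously gives p = 53/5, q = 0.

p = 53/5, q = 0, maximum f = 106/5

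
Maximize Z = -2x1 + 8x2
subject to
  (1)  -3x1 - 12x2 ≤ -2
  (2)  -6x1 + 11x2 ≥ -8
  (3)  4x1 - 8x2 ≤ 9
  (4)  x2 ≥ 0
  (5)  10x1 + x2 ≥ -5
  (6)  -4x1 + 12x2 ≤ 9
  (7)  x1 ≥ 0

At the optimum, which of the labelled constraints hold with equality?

Corner points and Z = -2x1 + 8x2:
  (2/3, 0) → Z = -4/3
  (0, 1/6) → Z = 4/3
  (4/3, 0) → Z = -8/3
  (195/28, 43/14) → Z = 149/14
  (0, 3/4) → Z = 6

The maximum is at (195/28, 43/14). Substituting into each constraint, equality holds for (2) and (6); the remaining constraints have slack.

(2) and (6)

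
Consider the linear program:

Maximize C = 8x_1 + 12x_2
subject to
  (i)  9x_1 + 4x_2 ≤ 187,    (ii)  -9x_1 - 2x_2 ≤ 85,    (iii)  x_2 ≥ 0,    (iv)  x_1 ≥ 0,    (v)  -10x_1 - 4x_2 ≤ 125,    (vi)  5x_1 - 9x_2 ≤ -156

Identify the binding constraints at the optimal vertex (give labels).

Vertices and C = 8x_1 + 12x_2:
  (0, 187/4) → C = 561
  (1059/101, 2339/101) → C = 36540/101
  (0, 52/3) → C = 208

The maximum is at (0, 187/4). Substituting into each constraint, equality holds for (i) and (iv); the remaining constraints have slack.

(i) and (iv)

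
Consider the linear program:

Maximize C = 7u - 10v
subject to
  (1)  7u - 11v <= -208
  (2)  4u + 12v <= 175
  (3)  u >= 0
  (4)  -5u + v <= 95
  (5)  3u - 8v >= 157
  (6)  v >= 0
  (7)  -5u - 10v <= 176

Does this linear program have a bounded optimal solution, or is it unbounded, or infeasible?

infeasible

The boundaries v = 0 and -5u - 10v = 176 meet at (-176/5, 0), but that point violates u ≥ 0. Every candidate vertex is excluded by some other constraint, so the feasible region is empty.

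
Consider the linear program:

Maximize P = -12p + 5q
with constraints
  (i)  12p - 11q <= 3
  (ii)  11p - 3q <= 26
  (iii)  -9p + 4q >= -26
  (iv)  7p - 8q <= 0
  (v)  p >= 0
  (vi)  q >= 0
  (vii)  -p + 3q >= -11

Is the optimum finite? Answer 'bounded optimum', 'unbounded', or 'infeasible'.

From the feasible point (277/85, 279/85), moving in the direction (0, 1) keeps every constraint satisfied while P increases without bound.

unbounded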